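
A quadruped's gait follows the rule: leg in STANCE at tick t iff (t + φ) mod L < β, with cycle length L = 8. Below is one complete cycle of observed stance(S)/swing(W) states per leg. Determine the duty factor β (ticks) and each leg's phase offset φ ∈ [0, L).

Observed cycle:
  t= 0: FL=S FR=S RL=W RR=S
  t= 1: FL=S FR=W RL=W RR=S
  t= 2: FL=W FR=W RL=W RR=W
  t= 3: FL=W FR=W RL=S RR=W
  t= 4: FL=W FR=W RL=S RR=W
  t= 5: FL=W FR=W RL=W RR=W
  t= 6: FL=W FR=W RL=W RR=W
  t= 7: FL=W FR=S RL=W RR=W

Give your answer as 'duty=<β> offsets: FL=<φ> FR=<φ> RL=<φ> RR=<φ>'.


duty β = stance ticks per leg = 2
FL: stance ticks = 2; W→S at t=0 → φ=0
FR: stance ticks = 2; W→S at t=7 → φ=1
RL: stance ticks = 2; W→S at t=3 → φ=5
RR: stance ticks = 2; W→S at t=0 → φ=0

duty=2 offsets: FL=0 FR=1 RL=5 RR=0


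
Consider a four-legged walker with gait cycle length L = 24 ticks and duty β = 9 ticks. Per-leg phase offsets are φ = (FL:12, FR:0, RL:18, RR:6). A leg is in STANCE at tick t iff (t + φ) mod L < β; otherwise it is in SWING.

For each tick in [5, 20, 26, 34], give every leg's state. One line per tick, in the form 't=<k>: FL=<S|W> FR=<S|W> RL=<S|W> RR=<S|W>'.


t=5: FL=W FR=S RL=W RR=W
t=20: FL=S FR=W RL=W RR=S
t=26: FL=W FR=S RL=W RR=S
t=34: FL=W FR=W RL=S RR=W

t=5: phase=(17,5,23,11) vs β=9 → FL=W FR=S RL=W RR=W
t=20: phase=(8,20,14,2) vs β=9 → FL=S FR=W RL=W RR=S
t=26: phase=(14,2,20,8) vs β=9 → FL=W FR=S RL=W RR=S
t=34: phase=(22,10,4,16) vs β=9 → FL=W FR=W RL=S RR=W


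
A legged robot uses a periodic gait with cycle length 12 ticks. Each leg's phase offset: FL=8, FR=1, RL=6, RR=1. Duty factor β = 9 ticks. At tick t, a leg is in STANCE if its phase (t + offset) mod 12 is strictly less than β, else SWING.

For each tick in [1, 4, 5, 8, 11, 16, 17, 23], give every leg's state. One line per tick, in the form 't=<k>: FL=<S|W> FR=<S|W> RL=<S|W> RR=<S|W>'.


t=1: phase=(9,2,7,2) vs β=9 → FL=W FR=S RL=S RR=S
t=4: phase=(0,5,10,5) vs β=9 → FL=S FR=S RL=W RR=S
t=5: phase=(1,6,11,6) vs β=9 → FL=S FR=S RL=W RR=S
t=8: phase=(4,9,2,9) vs β=9 → FL=S FR=W RL=S RR=W
t=11: phase=(7,0,5,0) vs β=9 → FL=S FR=S RL=S RR=S
t=16: phase=(0,5,10,5) vs β=9 → FL=S FR=S RL=W RR=S
t=17: phase=(1,6,11,6) vs β=9 → FL=S FR=S RL=W RR=S
t=23: phase=(7,0,5,0) vs β=9 → FL=S FR=S RL=S RR=S

t=1: FL=W FR=S RL=S RR=S
t=4: FL=S FR=S RL=W RR=S
t=5: FL=S FR=S RL=W RR=S
t=8: FL=S FR=W RL=S RR=W
t=11: FL=S FR=S RL=S RR=S
t=16: FL=S FR=S RL=W RR=S
t=17: FL=S FR=S RL=W RR=S
t=23: FL=S FR=S RL=S RR=S


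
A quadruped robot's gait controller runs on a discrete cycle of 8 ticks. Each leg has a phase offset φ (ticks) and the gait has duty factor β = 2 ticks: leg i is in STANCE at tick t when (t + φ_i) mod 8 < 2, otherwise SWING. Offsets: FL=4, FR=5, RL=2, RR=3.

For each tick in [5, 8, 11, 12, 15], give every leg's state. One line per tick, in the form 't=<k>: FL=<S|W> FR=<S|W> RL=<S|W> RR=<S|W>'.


t=5: FL=S FR=W RL=W RR=S
t=8: FL=W FR=W RL=W RR=W
t=11: FL=W FR=S RL=W RR=W
t=12: FL=S FR=S RL=W RR=W
t=15: FL=W FR=W RL=S RR=W

t=5: phase=(1,2,7,0) vs β=2 → FL=S FR=W RL=W RR=S
t=8: phase=(4,5,2,3) vs β=2 → FL=W FR=W RL=W RR=W
t=11: phase=(7,0,5,6) vs β=2 → FL=W FR=S RL=W RR=W
t=12: phase=(0,1,6,7) vs β=2 → FL=S FR=S RL=W RR=W
t=15: phase=(3,4,1,2) vs β=2 → FL=W FR=W RL=S RR=W


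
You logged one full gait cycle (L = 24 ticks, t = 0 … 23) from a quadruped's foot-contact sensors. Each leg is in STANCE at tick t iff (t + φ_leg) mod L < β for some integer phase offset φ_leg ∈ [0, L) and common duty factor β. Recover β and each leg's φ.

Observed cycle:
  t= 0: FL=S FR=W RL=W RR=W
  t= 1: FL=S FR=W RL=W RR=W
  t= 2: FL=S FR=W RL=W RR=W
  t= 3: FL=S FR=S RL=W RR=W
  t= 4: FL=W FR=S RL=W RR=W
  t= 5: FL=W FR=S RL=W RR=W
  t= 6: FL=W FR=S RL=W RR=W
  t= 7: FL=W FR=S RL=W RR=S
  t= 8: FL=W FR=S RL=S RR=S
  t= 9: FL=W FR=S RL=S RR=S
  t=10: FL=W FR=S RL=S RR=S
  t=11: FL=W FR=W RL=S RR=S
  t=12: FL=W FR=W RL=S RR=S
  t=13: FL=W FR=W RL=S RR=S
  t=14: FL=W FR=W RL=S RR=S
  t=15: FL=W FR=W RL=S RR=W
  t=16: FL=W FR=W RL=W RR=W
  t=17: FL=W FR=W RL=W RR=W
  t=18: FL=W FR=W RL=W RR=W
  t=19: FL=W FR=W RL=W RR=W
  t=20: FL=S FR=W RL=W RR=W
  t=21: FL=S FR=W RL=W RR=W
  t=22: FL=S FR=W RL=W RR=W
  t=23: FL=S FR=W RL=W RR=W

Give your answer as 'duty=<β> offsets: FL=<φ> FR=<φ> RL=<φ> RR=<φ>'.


duty β = stance ticks per leg = 8
FL: stance ticks = 8; W→S at t=20 → φ=4
FR: stance ticks = 8; W→S at t=3 → φ=21
RL: stance ticks = 8; W→S at t=8 → φ=16
RR: stance ticks = 8; W→S at t=7 → φ=17

duty=8 offsets: FL=4 FR=21 RL=16 RR=17


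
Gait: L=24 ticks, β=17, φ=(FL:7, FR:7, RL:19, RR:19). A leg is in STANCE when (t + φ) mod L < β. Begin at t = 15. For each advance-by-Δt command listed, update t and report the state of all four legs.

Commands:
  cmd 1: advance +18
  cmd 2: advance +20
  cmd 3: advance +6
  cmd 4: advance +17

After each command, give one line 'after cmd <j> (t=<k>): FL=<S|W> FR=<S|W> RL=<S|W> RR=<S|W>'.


after cmd 1 (t=33): FL=S FR=S RL=S RR=S
after cmd 2 (t=53): FL=S FR=S RL=S RR=S
after cmd 3 (t=59): FL=W FR=W RL=S RR=S
after cmd 4 (t=76): FL=S FR=S RL=W RR=W

start t=15: FL=W FR=W RL=S RR=S
cmd 1: advance +18 → t=33, phase=(16,16,4,4) → FL=S FR=S RL=S RR=S
cmd 2: advance +20 → t=53, phase=(12,12,0,0) → FL=S FR=S RL=S RR=S
cmd 3: advance +6 → t=59, phase=(18,18,6,6) → FL=W FR=W RL=S RR=S
cmd 4: advance +17 → t=76, phase=(11,11,23,23) → FL=S FR=S RL=W RR=W


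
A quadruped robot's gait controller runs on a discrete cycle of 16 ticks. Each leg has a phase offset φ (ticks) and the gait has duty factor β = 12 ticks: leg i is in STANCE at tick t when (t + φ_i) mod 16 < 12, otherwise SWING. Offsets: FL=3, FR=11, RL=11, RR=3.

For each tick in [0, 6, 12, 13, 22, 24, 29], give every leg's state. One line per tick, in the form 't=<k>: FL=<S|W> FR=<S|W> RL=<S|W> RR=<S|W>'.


t=0: FL=S FR=S RL=S RR=S
t=6: FL=S FR=S RL=S RR=S
t=12: FL=W FR=S RL=S RR=W
t=13: FL=S FR=S RL=S RR=S
t=22: FL=S FR=S RL=S RR=S
t=24: FL=S FR=S RL=S RR=S
t=29: FL=S FR=S RL=S RR=S

t=0: phase=(3,11,11,3) vs β=12 → FL=S FR=S RL=S RR=S
t=6: phase=(9,1,1,9) vs β=12 → FL=S FR=S RL=S RR=S
t=12: phase=(15,7,7,15) vs β=12 → FL=W FR=S RL=S RR=W
t=13: phase=(0,8,8,0) vs β=12 → FL=S FR=S RL=S RR=S
t=22: phase=(9,1,1,9) vs β=12 → FL=S FR=S RL=S RR=S
t=24: phase=(11,3,3,11) vs β=12 → FL=S FR=S RL=S RR=S
t=29: phase=(0,8,8,0) vs β=12 → FL=S FR=S RL=S RR=S


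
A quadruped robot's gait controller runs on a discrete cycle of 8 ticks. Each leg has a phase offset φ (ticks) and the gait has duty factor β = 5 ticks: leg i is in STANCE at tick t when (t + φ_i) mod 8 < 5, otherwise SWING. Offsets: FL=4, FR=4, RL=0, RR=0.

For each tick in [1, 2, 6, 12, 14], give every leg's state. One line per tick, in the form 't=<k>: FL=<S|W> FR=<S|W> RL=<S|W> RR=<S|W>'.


t=1: FL=W FR=W RL=S RR=S
t=2: FL=W FR=W RL=S RR=S
t=6: FL=S FR=S RL=W RR=W
t=12: FL=S FR=S RL=S RR=S
t=14: FL=S FR=S RL=W RR=W

t=1: phase=(5,5,1,1) vs β=5 → FL=W FR=W RL=S RR=S
t=2: phase=(6,6,2,2) vs β=5 → FL=W FR=W RL=S RR=S
t=6: phase=(2,2,6,6) vs β=5 → FL=S FR=S RL=W RR=W
t=12: phase=(0,0,4,4) vs β=5 → FL=S FR=S RL=S RR=S
t=14: phase=(2,2,6,6) vs β=5 → FL=S FR=S RL=W RR=W


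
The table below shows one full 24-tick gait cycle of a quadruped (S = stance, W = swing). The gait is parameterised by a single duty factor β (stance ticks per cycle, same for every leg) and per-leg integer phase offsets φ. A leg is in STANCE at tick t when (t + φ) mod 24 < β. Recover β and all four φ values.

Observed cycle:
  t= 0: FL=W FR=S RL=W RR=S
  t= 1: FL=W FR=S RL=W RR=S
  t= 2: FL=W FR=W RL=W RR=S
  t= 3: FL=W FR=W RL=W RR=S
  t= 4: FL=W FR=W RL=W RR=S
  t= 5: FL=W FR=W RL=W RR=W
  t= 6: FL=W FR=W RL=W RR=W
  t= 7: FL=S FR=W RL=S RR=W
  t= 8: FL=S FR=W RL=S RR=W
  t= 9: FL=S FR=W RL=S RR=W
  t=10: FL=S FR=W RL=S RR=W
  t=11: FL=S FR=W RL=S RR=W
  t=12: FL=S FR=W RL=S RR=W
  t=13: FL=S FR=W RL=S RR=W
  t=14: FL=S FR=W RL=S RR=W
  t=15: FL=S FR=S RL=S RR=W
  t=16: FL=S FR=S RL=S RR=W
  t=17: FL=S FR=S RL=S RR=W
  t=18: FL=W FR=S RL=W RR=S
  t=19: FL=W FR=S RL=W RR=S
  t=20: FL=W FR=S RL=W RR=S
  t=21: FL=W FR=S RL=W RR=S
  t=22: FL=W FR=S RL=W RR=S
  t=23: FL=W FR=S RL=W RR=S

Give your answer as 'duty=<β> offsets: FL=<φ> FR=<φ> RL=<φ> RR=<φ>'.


duty β = stance ticks per leg = 11
FL: stance ticks = 11; W→S at t=7 → φ=17
FR: stance ticks = 11; W→S at t=15 → φ=9
RL: stance ticks = 11; W→S at t=7 → φ=17
RR: stance ticks = 11; W→S at t=18 → φ=6

duty=11 offsets: FL=17 FR=9 RL=17 RR=6


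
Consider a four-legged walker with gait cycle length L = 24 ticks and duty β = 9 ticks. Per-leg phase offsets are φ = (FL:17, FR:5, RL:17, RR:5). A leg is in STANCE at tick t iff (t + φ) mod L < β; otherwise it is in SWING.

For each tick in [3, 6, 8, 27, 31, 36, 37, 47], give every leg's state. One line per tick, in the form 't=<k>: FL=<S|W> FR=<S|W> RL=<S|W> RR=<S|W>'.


t=3: phase=(20,8,20,8) vs β=9 → FL=W FR=S RL=W RR=S
t=6: phase=(23,11,23,11) vs β=9 → FL=W FR=W RL=W RR=W
t=8: phase=(1,13,1,13) vs β=9 → FL=S FR=W RL=S RR=W
t=27: phase=(20,8,20,8) vs β=9 → FL=W FR=S RL=W RR=S
t=31: phase=(0,12,0,12) vs β=9 → FL=S FR=W RL=S RR=W
t=36: phase=(5,17,5,17) vs β=9 → FL=S FR=W RL=S RR=W
t=37: phase=(6,18,6,18) vs β=9 → FL=S FR=W RL=S RR=W
t=47: phase=(16,4,16,4) vs β=9 → FL=W FR=S RL=W RR=S

t=3: FL=W FR=S RL=W RR=S
t=6: FL=W FR=W RL=W RR=W
t=8: FL=S FR=W RL=S RR=W
t=27: FL=W FR=S RL=W RR=S
t=31: FL=S FR=W RL=S RR=W
t=36: FL=S FR=W RL=S RR=W
t=37: FL=S FR=W RL=S RR=W
t=47: FL=W FR=S RL=W RR=S


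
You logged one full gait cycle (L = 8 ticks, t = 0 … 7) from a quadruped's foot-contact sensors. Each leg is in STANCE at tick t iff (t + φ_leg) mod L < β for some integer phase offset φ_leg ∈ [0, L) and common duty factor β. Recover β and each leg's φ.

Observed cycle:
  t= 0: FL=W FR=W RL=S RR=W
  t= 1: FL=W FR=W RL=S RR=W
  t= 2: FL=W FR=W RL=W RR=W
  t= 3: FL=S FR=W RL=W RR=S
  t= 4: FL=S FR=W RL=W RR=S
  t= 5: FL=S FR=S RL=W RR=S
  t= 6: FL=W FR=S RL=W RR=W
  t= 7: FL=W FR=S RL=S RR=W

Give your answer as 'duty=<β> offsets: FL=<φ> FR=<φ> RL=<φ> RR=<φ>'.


duty β = stance ticks per leg = 3
FL: stance ticks = 3; W→S at t=3 → φ=5
FR: stance ticks = 3; W→S at t=5 → φ=3
RL: stance ticks = 3; W→S at t=7 → φ=1
RR: stance ticks = 3; W→S at t=3 → φ=5

duty=3 offsets: FL=5 FR=3 RL=1 RR=5


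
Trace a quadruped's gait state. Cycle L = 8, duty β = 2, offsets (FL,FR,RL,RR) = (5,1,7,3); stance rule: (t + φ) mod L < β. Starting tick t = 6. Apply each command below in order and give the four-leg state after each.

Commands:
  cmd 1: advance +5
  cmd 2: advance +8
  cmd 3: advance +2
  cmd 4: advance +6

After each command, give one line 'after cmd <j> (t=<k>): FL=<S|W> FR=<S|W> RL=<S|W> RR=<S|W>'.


start t=6: FL=W FR=W RL=W RR=S
cmd 1: advance +5 → t=11, phase=(0,4,2,6) → FL=S FR=W RL=W RR=W
cmd 2: advance +8 → t=19, phase=(0,4,2,6) → FL=S FR=W RL=W RR=W
cmd 3: advance +2 → t=21, phase=(2,6,4,0) → FL=W FR=W RL=W RR=S
cmd 4: advance +6 → t=27, phase=(0,4,2,6) → FL=S FR=W RL=W RR=W

after cmd 1 (t=11): FL=S FR=W RL=W RR=W
after cmd 2 (t=19): FL=S FR=W RL=W RR=W
after cmd 3 (t=21): FL=W FR=W RL=W RR=S
after cmd 4 (t=27): FL=S FR=W RL=W RR=W


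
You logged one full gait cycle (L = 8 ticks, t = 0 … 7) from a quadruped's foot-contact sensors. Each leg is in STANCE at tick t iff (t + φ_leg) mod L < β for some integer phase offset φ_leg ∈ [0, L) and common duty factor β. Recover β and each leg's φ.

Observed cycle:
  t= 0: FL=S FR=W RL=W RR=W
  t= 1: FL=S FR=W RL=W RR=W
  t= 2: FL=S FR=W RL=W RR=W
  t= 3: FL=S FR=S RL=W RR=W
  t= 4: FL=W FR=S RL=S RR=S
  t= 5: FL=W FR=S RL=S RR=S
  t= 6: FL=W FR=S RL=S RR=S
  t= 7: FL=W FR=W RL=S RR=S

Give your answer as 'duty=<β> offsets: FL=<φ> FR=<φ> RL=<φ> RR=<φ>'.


duty β = stance ticks per leg = 4
FL: stance ticks = 4; W→S at t=0 → φ=0
FR: stance ticks = 4; W→S at t=3 → φ=5
RL: stance ticks = 4; W→S at t=4 → φ=4
RR: stance ticks = 4; W→S at t=4 → φ=4

duty=4 offsets: FL=0 FR=5 RL=4 RR=4


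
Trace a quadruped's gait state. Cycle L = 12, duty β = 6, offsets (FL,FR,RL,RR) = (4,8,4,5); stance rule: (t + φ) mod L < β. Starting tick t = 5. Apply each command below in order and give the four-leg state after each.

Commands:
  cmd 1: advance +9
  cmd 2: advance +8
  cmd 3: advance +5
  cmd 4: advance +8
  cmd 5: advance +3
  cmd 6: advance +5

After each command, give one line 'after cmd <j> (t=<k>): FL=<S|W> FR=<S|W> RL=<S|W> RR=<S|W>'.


start t=5: FL=W FR=S RL=W RR=W
cmd 1: advance +9 → t=14, phase=(6,10,6,7) → FL=W FR=W RL=W RR=W
cmd 2: advance +8 → t=22, phase=(2,6,2,3) → FL=S FR=W RL=S RR=S
cmd 3: advance +5 → t=27, phase=(7,11,7,8) → FL=W FR=W RL=W RR=W
cmd 4: advance +8 → t=35, phase=(3,7,3,4) → FL=S FR=W RL=S RR=S
cmd 5: advance +3 → t=38, phase=(6,10,6,7) → FL=W FR=W RL=W RR=W
cmd 6: advance +5 → t=43, phase=(11,3,11,0) → FL=W FR=S RL=W RR=S

after cmd 1 (t=14): FL=W FR=W RL=W RR=W
after cmd 2 (t=22): FL=S FR=W RL=S RR=S
after cmd 3 (t=27): FL=W FR=W RL=W RR=W
after cmd 4 (t=35): FL=S FR=W RL=S RR=S
after cmd 5 (t=38): FL=W FR=W RL=W RR=W
after cmd 6 (t=43): FL=W FR=S RL=W RR=S


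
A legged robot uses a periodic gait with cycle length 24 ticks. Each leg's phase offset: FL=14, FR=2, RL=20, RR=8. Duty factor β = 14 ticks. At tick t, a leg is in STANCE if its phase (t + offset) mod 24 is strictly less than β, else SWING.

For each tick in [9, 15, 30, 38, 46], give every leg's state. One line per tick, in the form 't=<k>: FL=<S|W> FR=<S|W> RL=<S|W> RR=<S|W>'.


t=9: FL=W FR=S RL=S RR=W
t=15: FL=S FR=W RL=S RR=W
t=30: FL=W FR=S RL=S RR=W
t=38: FL=S FR=W RL=S RR=W
t=46: FL=S FR=S RL=W RR=S

t=9: phase=(23,11,5,17) vs β=14 → FL=W FR=S RL=S RR=W
t=15: phase=(5,17,11,23) vs β=14 → FL=S FR=W RL=S RR=W
t=30: phase=(20,8,2,14) vs β=14 → FL=W FR=S RL=S RR=W
t=38: phase=(4,16,10,22) vs β=14 → FL=S FR=W RL=S RR=W
t=46: phase=(12,0,18,6) vs β=14 → FL=S FR=S RL=W RR=S


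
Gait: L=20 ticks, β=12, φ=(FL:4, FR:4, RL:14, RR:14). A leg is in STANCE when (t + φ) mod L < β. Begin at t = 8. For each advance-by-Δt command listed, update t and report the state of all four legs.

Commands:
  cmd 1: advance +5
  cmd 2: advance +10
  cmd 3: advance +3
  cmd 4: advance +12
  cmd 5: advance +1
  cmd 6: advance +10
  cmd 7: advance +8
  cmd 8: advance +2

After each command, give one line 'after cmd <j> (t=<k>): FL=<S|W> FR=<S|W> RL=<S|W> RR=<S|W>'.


start t=8: FL=W FR=W RL=S RR=S
cmd 1: advance +5 → t=13, phase=(17,17,7,7) → FL=W FR=W RL=S RR=S
cmd 2: advance +10 → t=23, phase=(7,7,17,17) → FL=S FR=S RL=W RR=W
cmd 3: advance +3 → t=26, phase=(10,10,0,0) → FL=S FR=S RL=S RR=S
cmd 4: advance +12 → t=38, phase=(2,2,12,12) → FL=S FR=S RL=W RR=W
cmd 5: advance +1 → t=39, phase=(3,3,13,13) → FL=S FR=S RL=W RR=W
cmd 6: advance +10 → t=49, phase=(13,13,3,3) → FL=W FR=W RL=S RR=S
cmd 7: advance +8 → t=57, phase=(1,1,11,11) → FL=S FR=S RL=S RR=S
cmd 8: advance +2 → t=59, phase=(3,3,13,13) → FL=S FR=S RL=W RR=W

after cmd 1 (t=13): FL=W FR=W RL=S RR=S
after cmd 2 (t=23): FL=S FR=S RL=W RR=W
after cmd 3 (t=26): FL=S FR=S RL=S RR=S
after cmd 4 (t=38): FL=S FR=S RL=W RR=W
after cmd 5 (t=39): FL=S FR=S RL=W RR=W
after cmd 6 (t=49): FL=W FR=W RL=S RR=S
after cmd 7 (t=57): FL=S FR=S RL=S RR=S
after cmd 8 (t=59): FL=S FR=S RL=W RR=W


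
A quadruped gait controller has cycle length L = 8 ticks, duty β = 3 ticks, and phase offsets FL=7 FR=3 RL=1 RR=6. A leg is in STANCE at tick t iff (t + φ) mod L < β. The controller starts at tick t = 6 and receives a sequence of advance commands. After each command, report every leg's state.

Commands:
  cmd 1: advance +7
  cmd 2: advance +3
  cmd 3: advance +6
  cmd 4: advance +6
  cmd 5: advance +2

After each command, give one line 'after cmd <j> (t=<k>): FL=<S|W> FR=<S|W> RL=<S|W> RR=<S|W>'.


after cmd 1 (t=13): FL=W FR=S RL=W RR=W
after cmd 2 (t=16): FL=W FR=W RL=S RR=W
after cmd 3 (t=22): FL=W FR=S RL=W RR=W
after cmd 4 (t=28): FL=W FR=W RL=W RR=S
after cmd 5 (t=30): FL=W FR=S RL=W RR=W

start t=6: FL=W FR=S RL=W RR=W
cmd 1: advance +7 → t=13, phase=(4,0,6,3) → FL=W FR=S RL=W RR=W
cmd 2: advance +3 → t=16, phase=(7,3,1,6) → FL=W FR=W RL=S RR=W
cmd 3: advance +6 → t=22, phase=(5,1,7,4) → FL=W FR=S RL=W RR=W
cmd 4: advance +6 → t=28, phase=(3,7,5,2) → FL=W FR=W RL=W RR=S
cmd 5: advance +2 → t=30, phase=(5,1,7,4) → FL=W FR=S RL=W RR=W


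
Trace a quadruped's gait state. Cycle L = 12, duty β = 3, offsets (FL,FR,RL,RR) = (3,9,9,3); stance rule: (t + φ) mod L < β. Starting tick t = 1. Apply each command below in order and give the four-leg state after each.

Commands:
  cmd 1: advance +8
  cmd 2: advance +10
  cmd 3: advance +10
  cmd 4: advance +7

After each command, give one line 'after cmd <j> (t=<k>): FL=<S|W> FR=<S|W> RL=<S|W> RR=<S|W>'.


start t=1: FL=W FR=W RL=W RR=W
cmd 1: advance +8 → t=9, phase=(0,6,6,0) → FL=S FR=W RL=W RR=S
cmd 2: advance +10 → t=19, phase=(10,4,4,10) → FL=W FR=W RL=W RR=W
cmd 3: advance +10 → t=29, phase=(8,2,2,8) → FL=W FR=S RL=S RR=W
cmd 4: advance +7 → t=36, phase=(3,9,9,3) → FL=W FR=W RL=W RR=W

after cmd 1 (t=9): FL=S FR=W RL=W RR=S
after cmd 2 (t=19): FL=W FR=W RL=W RR=W
after cmd 3 (t=29): FL=W FR=S RL=S RR=W
after cmd 4 (t=36): FL=W FR=W RL=W RR=W


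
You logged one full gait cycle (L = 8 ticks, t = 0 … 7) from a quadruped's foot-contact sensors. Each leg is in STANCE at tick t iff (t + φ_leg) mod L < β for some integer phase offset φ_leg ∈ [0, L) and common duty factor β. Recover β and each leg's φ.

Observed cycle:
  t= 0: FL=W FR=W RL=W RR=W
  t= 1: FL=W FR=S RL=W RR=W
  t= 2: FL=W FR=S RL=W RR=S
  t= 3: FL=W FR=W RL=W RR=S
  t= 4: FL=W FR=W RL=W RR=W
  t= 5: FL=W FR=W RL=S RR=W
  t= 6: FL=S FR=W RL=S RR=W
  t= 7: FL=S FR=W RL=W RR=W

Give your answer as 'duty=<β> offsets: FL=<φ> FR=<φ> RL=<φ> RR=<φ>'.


duty=2 offsets: FL=2 FR=7 RL=3 RR=6

duty β = stance ticks per leg = 2
FL: stance ticks = 2; W→S at t=6 → φ=2
FR: stance ticks = 2; W→S at t=1 → φ=7
RL: stance ticks = 2; W→S at t=5 → φ=3
RR: stance ticks = 2; W→S at t=2 → φ=6


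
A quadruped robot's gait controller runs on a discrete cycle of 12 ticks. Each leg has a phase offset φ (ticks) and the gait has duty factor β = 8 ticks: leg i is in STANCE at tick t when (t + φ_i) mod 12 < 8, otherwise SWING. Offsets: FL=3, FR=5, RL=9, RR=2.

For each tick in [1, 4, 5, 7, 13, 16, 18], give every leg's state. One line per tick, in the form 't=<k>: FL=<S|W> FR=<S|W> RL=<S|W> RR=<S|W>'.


t=1: FL=S FR=S RL=W RR=S
t=4: FL=S FR=W RL=S RR=S
t=5: FL=W FR=W RL=S RR=S
t=7: FL=W FR=S RL=S RR=W
t=13: FL=S FR=S RL=W RR=S
t=16: FL=S FR=W RL=S RR=S
t=18: FL=W FR=W RL=S RR=W

t=1: phase=(4,6,10,3) vs β=8 → FL=S FR=S RL=W RR=S
t=4: phase=(7,9,1,6) vs β=8 → FL=S FR=W RL=S RR=S
t=5: phase=(8,10,2,7) vs β=8 → FL=W FR=W RL=S RR=S
t=7: phase=(10,0,4,9) vs β=8 → FL=W FR=S RL=S RR=W
t=13: phase=(4,6,10,3) vs β=8 → FL=S FR=S RL=W RR=S
t=16: phase=(7,9,1,6) vs β=8 → FL=S FR=W RL=S RR=S
t=18: phase=(9,11,3,8) vs β=8 → FL=W FR=W RL=S RR=W


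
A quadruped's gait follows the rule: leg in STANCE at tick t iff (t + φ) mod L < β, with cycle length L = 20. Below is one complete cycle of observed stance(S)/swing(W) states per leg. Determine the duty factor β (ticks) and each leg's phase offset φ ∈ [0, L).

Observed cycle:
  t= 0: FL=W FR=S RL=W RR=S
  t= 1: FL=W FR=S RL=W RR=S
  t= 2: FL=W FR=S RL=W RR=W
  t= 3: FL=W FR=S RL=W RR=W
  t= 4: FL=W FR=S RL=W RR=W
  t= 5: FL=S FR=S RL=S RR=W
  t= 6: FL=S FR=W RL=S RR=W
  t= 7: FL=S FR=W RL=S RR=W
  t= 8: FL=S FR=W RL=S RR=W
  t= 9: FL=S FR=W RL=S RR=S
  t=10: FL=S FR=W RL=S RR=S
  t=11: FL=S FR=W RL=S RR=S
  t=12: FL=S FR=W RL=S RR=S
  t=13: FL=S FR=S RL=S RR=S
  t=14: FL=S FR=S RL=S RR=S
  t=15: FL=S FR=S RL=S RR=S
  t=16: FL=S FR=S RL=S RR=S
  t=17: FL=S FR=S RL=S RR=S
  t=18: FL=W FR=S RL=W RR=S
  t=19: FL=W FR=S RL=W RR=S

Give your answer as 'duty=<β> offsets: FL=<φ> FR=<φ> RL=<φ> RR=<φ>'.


duty β = stance ticks per leg = 13
FL: stance ticks = 13; W→S at t=5 → φ=15
FR: stance ticks = 13; W→S at t=13 → φ=7
RL: stance ticks = 13; W→S at t=5 → φ=15
RR: stance ticks = 13; W→S at t=9 → φ=11

duty=13 offsets: FL=15 FR=7 RL=15 RR=11


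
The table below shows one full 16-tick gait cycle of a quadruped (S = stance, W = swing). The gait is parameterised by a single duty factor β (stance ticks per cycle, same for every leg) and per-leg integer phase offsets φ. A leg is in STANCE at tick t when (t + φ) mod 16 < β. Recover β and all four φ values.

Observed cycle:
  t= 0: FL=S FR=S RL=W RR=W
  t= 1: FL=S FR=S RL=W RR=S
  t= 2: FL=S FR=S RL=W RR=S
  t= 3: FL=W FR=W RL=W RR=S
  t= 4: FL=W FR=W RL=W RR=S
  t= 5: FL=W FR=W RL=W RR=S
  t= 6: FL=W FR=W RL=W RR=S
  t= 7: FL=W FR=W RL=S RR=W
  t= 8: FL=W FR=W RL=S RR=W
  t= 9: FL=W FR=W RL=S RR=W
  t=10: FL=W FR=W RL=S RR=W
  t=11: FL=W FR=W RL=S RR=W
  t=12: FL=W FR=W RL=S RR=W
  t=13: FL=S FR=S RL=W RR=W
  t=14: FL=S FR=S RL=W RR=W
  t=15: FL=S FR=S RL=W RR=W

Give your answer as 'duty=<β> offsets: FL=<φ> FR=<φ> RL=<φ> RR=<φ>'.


duty=6 offsets: FL=3 FR=3 RL=9 RR=15

duty β = stance ticks per leg = 6
FL: stance ticks = 6; W→S at t=13 → φ=3
FR: stance ticks = 6; W→S at t=13 → φ=3
RL: stance ticks = 6; W→S at t=7 → φ=9
RR: stance ticks = 6; W→S at t=1 → φ=15


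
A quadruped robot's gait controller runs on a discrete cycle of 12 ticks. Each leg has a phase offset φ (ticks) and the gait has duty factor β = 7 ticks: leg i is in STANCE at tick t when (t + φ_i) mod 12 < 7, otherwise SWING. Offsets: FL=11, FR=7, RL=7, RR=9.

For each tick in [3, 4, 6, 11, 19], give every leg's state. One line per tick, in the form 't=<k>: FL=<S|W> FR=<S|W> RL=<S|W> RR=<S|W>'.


t=3: FL=S FR=W RL=W RR=S
t=4: FL=S FR=W RL=W RR=S
t=6: FL=S FR=S RL=S RR=S
t=11: FL=W FR=S RL=S RR=W
t=19: FL=S FR=S RL=S RR=S

t=3: phase=(2,10,10,0) vs β=7 → FL=S FR=W RL=W RR=S
t=4: phase=(3,11,11,1) vs β=7 → FL=S FR=W RL=W RR=S
t=6: phase=(5,1,1,3) vs β=7 → FL=S FR=S RL=S RR=S
t=11: phase=(10,6,6,8) vs β=7 → FL=W FR=S RL=S RR=W
t=19: phase=(6,2,2,4) vs β=7 → FL=S FR=S RL=S RR=S


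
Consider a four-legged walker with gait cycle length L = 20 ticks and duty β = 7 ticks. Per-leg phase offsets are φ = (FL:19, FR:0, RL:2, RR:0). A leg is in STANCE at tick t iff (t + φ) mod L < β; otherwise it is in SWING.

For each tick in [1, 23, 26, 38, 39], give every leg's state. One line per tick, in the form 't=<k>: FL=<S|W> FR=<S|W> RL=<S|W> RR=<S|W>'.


t=1: phase=(0,1,3,1) vs β=7 → FL=S FR=S RL=S RR=S
t=23: phase=(2,3,5,3) vs β=7 → FL=S FR=S RL=S RR=S
t=26: phase=(5,6,8,6) vs β=7 → FL=S FR=S RL=W RR=S
t=38: phase=(17,18,0,18) vs β=7 → FL=W FR=W RL=S RR=W
t=39: phase=(18,19,1,19) vs β=7 → FL=W FR=W RL=S RR=W

t=1: FL=S FR=S RL=S RR=S
t=23: FL=S FR=S RL=S RR=S
t=26: FL=S FR=S RL=W RR=S
t=38: FL=W FR=W RL=S RR=W
t=39: FL=W FR=W RL=S RR=W


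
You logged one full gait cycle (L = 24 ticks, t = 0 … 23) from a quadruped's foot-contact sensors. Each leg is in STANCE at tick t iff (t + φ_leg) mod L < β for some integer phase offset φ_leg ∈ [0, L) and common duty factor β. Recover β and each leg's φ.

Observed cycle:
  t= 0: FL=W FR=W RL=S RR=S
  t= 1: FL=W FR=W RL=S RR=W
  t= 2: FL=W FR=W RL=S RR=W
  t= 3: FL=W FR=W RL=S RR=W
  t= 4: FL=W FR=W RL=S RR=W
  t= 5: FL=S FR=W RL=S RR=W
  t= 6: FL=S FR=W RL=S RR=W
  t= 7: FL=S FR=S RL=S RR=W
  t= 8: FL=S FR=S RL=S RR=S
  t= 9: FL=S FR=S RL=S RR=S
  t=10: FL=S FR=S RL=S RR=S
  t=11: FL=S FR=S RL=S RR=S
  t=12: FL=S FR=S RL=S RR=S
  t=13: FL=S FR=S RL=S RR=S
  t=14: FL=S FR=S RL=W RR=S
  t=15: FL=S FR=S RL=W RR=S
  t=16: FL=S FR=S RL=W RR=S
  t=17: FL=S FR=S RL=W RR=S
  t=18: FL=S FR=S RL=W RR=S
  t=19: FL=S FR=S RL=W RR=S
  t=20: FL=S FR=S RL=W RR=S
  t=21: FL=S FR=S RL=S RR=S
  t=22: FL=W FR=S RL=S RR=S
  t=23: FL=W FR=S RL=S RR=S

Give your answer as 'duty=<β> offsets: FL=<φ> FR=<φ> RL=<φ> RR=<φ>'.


duty=17 offsets: FL=19 FR=17 RL=3 RR=16

duty β = stance ticks per leg = 17
FL: stance ticks = 17; W→S at t=5 → φ=19
FR: stance ticks = 17; W→S at t=7 → φ=17
RL: stance ticks = 17; W→S at t=21 → φ=3
RR: stance ticks = 17; W→S at t=8 → φ=16


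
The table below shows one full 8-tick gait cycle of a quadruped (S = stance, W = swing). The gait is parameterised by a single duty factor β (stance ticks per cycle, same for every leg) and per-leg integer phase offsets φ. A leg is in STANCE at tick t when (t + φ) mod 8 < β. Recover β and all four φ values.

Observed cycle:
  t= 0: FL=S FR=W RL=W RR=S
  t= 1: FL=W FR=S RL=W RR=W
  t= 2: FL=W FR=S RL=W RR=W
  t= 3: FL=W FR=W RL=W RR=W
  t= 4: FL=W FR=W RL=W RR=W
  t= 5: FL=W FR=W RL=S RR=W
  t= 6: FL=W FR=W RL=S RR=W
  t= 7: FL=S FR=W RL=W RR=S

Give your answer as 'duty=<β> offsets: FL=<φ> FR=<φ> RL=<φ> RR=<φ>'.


duty β = stance ticks per leg = 2
FL: stance ticks = 2; W→S at t=7 → φ=1
FR: stance ticks = 2; W→S at t=1 → φ=7
RL: stance ticks = 2; W→S at t=5 → φ=3
RR: stance ticks = 2; W→S at t=7 → φ=1

duty=2 offsets: FL=1 FR=7 RL=3 RR=1


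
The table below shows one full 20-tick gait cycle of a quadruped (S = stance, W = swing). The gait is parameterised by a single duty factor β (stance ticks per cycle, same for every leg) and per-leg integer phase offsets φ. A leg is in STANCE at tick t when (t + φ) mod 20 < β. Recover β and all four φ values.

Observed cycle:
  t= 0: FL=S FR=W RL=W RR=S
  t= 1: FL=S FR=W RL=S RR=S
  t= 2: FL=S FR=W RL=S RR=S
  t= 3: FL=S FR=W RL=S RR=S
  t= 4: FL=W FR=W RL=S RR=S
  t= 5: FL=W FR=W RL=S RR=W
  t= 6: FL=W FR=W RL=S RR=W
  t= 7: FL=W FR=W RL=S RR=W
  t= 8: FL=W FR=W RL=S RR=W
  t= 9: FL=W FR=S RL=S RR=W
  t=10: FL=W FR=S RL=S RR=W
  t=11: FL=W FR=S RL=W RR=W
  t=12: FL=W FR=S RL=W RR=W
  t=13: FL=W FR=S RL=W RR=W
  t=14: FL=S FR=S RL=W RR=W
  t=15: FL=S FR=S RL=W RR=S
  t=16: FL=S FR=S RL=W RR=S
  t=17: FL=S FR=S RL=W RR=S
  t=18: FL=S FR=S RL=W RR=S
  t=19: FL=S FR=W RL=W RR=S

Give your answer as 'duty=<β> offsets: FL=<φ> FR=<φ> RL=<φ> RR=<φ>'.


duty β = stance ticks per leg = 10
FL: stance ticks = 10; W→S at t=14 → φ=6
FR: stance ticks = 10; W→S at t=9 → φ=11
RL: stance ticks = 10; W→S at t=1 → φ=19
RR: stance ticks = 10; W→S at t=15 → φ=5

duty=10 offsets: FL=6 FR=11 RL=19 RR=5


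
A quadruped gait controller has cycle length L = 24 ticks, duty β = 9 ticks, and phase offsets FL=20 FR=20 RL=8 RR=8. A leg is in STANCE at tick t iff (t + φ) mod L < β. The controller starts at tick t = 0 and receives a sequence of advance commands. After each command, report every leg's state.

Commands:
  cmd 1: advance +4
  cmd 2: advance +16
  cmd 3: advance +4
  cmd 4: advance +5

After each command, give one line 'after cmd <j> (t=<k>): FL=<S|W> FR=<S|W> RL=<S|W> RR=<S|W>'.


after cmd 1 (t=4): FL=S FR=S RL=W RR=W
after cmd 2 (t=20): FL=W FR=W RL=S RR=S
after cmd 3 (t=24): FL=W FR=W RL=S RR=S
after cmd 4 (t=29): FL=S FR=S RL=W RR=W

start t=0: FL=W FR=W RL=S RR=S
cmd 1: advance +4 → t=4, phase=(0,0,12,12) → FL=S FR=S RL=W RR=W
cmd 2: advance +16 → t=20, phase=(16,16,4,4) → FL=W FR=W RL=S RR=S
cmd 3: advance +4 → t=24, phase=(20,20,8,8) → FL=W FR=W RL=S RR=S
cmd 4: advance +5 → t=29, phase=(1,1,13,13) → FL=S FR=S RL=W RR=W


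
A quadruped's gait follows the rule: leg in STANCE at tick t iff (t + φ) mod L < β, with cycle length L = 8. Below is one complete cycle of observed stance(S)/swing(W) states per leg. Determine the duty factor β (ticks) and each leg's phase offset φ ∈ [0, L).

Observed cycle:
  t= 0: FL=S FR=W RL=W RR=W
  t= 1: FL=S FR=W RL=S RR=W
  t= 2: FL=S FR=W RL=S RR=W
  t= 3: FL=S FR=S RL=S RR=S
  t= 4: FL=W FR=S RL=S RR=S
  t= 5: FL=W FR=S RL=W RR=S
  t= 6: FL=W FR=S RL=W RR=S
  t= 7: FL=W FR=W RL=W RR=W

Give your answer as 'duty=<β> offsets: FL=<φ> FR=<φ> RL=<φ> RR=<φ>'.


duty=4 offsets: FL=0 FR=5 RL=7 RR=5

duty β = stance ticks per leg = 4
FL: stance ticks = 4; W→S at t=0 → φ=0
FR: stance ticks = 4; W→S at t=3 → φ=5
RL: stance ticks = 4; W→S at t=1 → φ=7
RR: stance ticks = 4; W→S at t=3 → φ=5


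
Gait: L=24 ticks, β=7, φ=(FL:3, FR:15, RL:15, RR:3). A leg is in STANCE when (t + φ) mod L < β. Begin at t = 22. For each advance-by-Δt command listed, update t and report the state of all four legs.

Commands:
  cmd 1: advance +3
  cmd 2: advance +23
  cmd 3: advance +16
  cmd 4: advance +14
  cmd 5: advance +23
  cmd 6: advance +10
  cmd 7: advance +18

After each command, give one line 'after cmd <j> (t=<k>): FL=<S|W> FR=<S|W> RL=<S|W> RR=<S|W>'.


start t=22: FL=S FR=W RL=W RR=S
cmd 1: advance +3 → t=25, phase=(4,16,16,4) → FL=S FR=W RL=W RR=S
cmd 2: advance +23 → t=48, phase=(3,15,15,3) → FL=S FR=W RL=W RR=S
cmd 3: advance +16 → t=64, phase=(19,7,7,19) → FL=W FR=W RL=W RR=W
cmd 4: advance +14 → t=78, phase=(9,21,21,9) → FL=W FR=W RL=W RR=W
cmd 5: advance +23 → t=101, phase=(8,20,20,8) → FL=W FR=W RL=W RR=W
cmd 6: advance +10 → t=111, phase=(18,6,6,18) → FL=W FR=S RL=S RR=W
cmd 7: advance +18 → t=129, phase=(12,0,0,12) → FL=W FR=S RL=S RR=W

after cmd 1 (t=25): FL=S FR=W RL=W RR=S
after cmd 2 (t=48): FL=S FR=W RL=W RR=S
after cmd 3 (t=64): FL=W FR=W RL=W RR=W
after cmd 4 (t=78): FL=W FR=W RL=W RR=W
after cmd 5 (t=101): FL=W FR=W RL=W RR=W
after cmd 6 (t=111): FL=W FR=S RL=S RR=W
after cmd 7 (t=129): FL=W FR=S RL=S RR=W


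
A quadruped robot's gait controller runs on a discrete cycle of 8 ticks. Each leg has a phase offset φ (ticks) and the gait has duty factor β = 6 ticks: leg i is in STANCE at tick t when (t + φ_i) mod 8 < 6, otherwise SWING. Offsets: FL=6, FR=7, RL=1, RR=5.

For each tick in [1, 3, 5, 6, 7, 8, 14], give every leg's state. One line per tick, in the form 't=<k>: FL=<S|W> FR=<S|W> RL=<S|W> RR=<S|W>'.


t=1: phase=(7,0,2,6) vs β=6 → FL=W FR=S RL=S RR=W
t=3: phase=(1,2,4,0) vs β=6 → FL=S FR=S RL=S RR=S
t=5: phase=(3,4,6,2) vs β=6 → FL=S FR=S RL=W RR=S
t=6: phase=(4,5,7,3) vs β=6 → FL=S FR=S RL=W RR=S
t=7: phase=(5,6,0,4) vs β=6 → FL=S FR=W RL=S RR=S
t=8: phase=(6,7,1,5) vs β=6 → FL=W FR=W RL=S RR=S
t=14: phase=(4,5,7,3) vs β=6 → FL=S FR=S RL=W RR=S

t=1: FL=W FR=S RL=S RR=W
t=3: FL=S FR=S RL=S RR=S
t=5: FL=S FR=S RL=W RR=S
t=6: FL=S FR=S RL=W RR=S
t=7: FL=S FR=W RL=S RR=S
t=8: FL=W FR=W RL=S RR=S
t=14: FL=S FR=S RL=W RR=S


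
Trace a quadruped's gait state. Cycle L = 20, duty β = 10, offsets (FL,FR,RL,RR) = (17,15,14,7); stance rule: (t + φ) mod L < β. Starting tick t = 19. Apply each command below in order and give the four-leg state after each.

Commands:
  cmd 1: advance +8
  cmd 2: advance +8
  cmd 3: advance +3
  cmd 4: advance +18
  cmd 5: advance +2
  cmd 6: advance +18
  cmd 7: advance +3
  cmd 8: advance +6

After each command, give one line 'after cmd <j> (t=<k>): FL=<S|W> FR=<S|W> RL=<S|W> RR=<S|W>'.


after cmd 1 (t=27): FL=S FR=S RL=S RR=W
after cmd 2 (t=35): FL=W FR=W RL=S RR=S
after cmd 3 (t=38): FL=W FR=W RL=W RR=S
after cmd 4 (t=56): FL=W FR=W RL=W RR=S
after cmd 5 (t=58): FL=W FR=W RL=W RR=S
after cmd 6 (t=76): FL=W FR=W RL=W RR=S
after cmd 7 (t=79): FL=W FR=W RL=W RR=S
after cmd 8 (t=85): FL=S FR=S RL=W RR=W

start t=19: FL=W FR=W RL=W RR=S
cmd 1: advance +8 → t=27, phase=(4,2,1,14) → FL=S FR=S RL=S RR=W
cmd 2: advance +8 → t=35, phase=(12,10,9,2) → FL=W FR=W RL=S RR=S
cmd 3: advance +3 → t=38, phase=(15,13,12,5) → FL=W FR=W RL=W RR=S
cmd 4: advance +18 → t=56, phase=(13,11,10,3) → FL=W FR=W RL=W RR=S
cmd 5: advance +2 → t=58, phase=(15,13,12,5) → FL=W FR=W RL=W RR=S
cmd 6: advance +18 → t=76, phase=(13,11,10,3) → FL=W FR=W RL=W RR=S
cmd 7: advance +3 → t=79, phase=(16,14,13,6) → FL=W FR=W RL=W RR=S
cmd 8: advance +6 → t=85, phase=(2,0,19,12) → FL=S FR=S RL=W RR=W


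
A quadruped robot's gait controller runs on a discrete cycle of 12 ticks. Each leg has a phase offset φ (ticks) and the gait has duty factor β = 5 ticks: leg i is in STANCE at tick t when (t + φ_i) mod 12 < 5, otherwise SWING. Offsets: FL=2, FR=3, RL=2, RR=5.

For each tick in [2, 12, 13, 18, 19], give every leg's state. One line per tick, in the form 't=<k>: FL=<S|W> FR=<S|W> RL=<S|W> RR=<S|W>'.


t=2: FL=S FR=W RL=S RR=W
t=12: FL=S FR=S RL=S RR=W
t=13: FL=S FR=S RL=S RR=W
t=18: FL=W FR=W RL=W RR=W
t=19: FL=W FR=W RL=W RR=S

t=2: phase=(4,5,4,7) vs β=5 → FL=S FR=W RL=S RR=W
t=12: phase=(2,3,2,5) vs β=5 → FL=S FR=S RL=S RR=W
t=13: phase=(3,4,3,6) vs β=5 → FL=S FR=S RL=S RR=W
t=18: phase=(8,9,8,11) vs β=5 → FL=W FR=W RL=W RR=W
t=19: phase=(9,10,9,0) vs β=5 → FL=W FR=W RL=W RR=S


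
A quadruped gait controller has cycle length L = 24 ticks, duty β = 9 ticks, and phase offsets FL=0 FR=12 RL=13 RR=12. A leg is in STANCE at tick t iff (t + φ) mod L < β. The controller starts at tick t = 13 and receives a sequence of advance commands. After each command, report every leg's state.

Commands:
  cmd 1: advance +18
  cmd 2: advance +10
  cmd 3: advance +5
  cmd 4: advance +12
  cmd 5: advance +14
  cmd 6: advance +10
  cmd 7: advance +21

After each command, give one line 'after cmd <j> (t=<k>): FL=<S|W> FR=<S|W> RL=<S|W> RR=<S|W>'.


start t=13: FL=W FR=S RL=S RR=S
cmd 1: advance +18 → t=31, phase=(7,19,20,19) → FL=S FR=W RL=W RR=W
cmd 2: advance +10 → t=41, phase=(17,5,6,5) → FL=W FR=S RL=S RR=S
cmd 3: advance +5 → t=46, phase=(22,10,11,10) → FL=W FR=W RL=W RR=W
cmd 4: advance +12 → t=58, phase=(10,22,23,22) → FL=W FR=W RL=W RR=W
cmd 5: advance +14 → t=72, phase=(0,12,13,12) → FL=S FR=W RL=W RR=W
cmd 6: advance +10 → t=82, phase=(10,22,23,22) → FL=W FR=W RL=W RR=W
cmd 7: advance +21 → t=103, phase=(7,19,20,19) → FL=S FR=W RL=W RR=W

after cmd 1 (t=31): FL=S FR=W RL=W RR=W
after cmd 2 (t=41): FL=W FR=S RL=S RR=S
after cmd 3 (t=46): FL=W FR=W RL=W RR=W
after cmd 4 (t=58): FL=W FR=W RL=W RR=W
after cmd 5 (t=72): FL=S FR=W RL=W RR=W
after cmd 6 (t=82): FL=W FR=W RL=W RR=W
after cmd 7 (t=103): FL=S FR=W RL=W RR=W


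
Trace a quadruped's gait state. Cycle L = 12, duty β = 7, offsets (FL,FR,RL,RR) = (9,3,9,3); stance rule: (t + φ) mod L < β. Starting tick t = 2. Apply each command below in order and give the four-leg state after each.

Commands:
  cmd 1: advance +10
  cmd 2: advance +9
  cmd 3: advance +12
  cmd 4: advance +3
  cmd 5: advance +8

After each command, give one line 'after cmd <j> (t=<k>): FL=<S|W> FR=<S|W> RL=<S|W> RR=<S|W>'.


start t=2: FL=W FR=S RL=W RR=S
cmd 1: advance +10 → t=12, phase=(9,3,9,3) → FL=W FR=S RL=W RR=S
cmd 2: advance +9 → t=21, phase=(6,0,6,0) → FL=S FR=S RL=S RR=S
cmd 3: advance +12 → t=33, phase=(6,0,6,0) → FL=S FR=S RL=S RR=S
cmd 4: advance +3 → t=36, phase=(9,3,9,3) → FL=W FR=S RL=W RR=S
cmd 5: advance +8 → t=44, phase=(5,11,5,11) → FL=S FR=W RL=S RR=W

after cmd 1 (t=12): FL=W FR=S RL=W RR=S
after cmd 2 (t=21): FL=S FR=S RL=S RR=S
after cmd 3 (t=33): FL=S FR=S RL=S RR=S
after cmd 4 (t=36): FL=W FR=S RL=W RR=S
after cmd 5 (t=44): FL=S FR=W RL=S RR=W


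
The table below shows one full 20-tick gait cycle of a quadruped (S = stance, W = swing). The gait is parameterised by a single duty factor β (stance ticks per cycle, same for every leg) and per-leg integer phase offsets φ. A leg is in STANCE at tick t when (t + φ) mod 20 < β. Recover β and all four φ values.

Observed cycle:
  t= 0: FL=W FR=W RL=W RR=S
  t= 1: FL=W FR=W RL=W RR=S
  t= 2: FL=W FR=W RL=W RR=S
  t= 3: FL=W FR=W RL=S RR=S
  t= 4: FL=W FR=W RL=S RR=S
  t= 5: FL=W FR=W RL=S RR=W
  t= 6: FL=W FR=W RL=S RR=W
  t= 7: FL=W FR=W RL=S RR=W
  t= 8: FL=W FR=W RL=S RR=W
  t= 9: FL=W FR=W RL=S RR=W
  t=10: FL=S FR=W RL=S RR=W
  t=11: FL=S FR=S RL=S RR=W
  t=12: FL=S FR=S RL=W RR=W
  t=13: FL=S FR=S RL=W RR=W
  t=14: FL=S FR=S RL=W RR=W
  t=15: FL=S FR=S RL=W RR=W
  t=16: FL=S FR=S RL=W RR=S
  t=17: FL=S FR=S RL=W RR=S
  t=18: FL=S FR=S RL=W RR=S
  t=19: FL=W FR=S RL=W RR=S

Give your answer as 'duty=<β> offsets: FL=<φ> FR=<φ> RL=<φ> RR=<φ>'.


duty=9 offsets: FL=10 FR=9 RL=17 RR=4

duty β = stance ticks per leg = 9
FL: stance ticks = 9; W→S at t=10 → φ=10
FR: stance ticks = 9; W→S at t=11 → φ=9
RL: stance ticks = 9; W→S at t=3 → φ=17
RR: stance ticks = 9; W→S at t=16 → φ=4


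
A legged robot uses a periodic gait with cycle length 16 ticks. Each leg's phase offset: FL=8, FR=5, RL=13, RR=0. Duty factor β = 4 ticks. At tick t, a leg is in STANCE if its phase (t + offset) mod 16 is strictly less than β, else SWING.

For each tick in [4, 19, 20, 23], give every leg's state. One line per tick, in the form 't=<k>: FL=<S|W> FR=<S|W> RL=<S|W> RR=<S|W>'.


t=4: phase=(12,9,1,4) vs β=4 → FL=W FR=W RL=S RR=W
t=19: phase=(11,8,0,3) vs β=4 → FL=W FR=W RL=S RR=S
t=20: phase=(12,9,1,4) vs β=4 → FL=W FR=W RL=S RR=W
t=23: phase=(15,12,4,7) vs β=4 → FL=W FR=W RL=W RR=W

t=4: FL=W FR=W RL=S RR=W
t=19: FL=W FR=W RL=S RR=S
t=20: FL=W FR=W RL=S RR=W
t=23: FL=W FR=W RL=W RR=W


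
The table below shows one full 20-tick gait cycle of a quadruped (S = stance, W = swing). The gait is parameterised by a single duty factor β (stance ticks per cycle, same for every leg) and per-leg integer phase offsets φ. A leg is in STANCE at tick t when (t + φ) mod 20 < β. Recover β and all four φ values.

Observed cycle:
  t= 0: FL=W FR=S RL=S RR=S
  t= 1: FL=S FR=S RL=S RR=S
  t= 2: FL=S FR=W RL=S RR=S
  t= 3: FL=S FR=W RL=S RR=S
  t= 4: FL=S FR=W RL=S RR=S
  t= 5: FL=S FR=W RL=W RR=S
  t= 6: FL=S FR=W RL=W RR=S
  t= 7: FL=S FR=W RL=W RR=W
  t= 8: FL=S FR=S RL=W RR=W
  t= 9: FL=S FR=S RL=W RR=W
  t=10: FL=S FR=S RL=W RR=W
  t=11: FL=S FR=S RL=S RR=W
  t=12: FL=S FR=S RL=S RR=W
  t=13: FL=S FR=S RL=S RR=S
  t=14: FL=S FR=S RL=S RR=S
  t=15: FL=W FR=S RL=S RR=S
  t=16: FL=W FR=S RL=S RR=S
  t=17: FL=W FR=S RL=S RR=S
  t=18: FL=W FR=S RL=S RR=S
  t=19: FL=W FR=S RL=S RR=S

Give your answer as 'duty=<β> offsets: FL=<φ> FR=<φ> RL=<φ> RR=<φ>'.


duty β = stance ticks per leg = 14
FL: stance ticks = 14; W→S at t=1 → φ=19
FR: stance ticks = 14; W→S at t=8 → φ=12
RL: stance ticks = 14; W→S at t=11 → φ=9
RR: stance ticks = 14; W→S at t=13 → φ=7

duty=14 offsets: FL=19 FR=12 RL=9 RR=7


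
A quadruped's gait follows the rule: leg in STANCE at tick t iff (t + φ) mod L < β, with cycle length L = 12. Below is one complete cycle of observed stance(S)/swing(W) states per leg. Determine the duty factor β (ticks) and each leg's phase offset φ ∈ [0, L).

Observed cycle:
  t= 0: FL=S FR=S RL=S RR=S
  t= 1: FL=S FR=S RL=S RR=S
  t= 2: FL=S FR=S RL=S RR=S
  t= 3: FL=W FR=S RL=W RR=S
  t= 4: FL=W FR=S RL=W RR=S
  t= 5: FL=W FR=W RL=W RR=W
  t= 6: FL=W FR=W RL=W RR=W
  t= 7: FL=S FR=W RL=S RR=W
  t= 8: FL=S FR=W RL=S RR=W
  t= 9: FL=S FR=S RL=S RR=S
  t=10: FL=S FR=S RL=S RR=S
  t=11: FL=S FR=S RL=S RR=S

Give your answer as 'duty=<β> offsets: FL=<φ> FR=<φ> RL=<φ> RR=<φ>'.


duty=8 offsets: FL=5 FR=3 RL=5 RR=3

duty β = stance ticks per leg = 8
FL: stance ticks = 8; W→S at t=7 → φ=5
FR: stance ticks = 8; W→S at t=9 → φ=3
RL: stance ticks = 8; W→S at t=7 → φ=5
RR: stance ticks = 8; W→S at t=9 → φ=3


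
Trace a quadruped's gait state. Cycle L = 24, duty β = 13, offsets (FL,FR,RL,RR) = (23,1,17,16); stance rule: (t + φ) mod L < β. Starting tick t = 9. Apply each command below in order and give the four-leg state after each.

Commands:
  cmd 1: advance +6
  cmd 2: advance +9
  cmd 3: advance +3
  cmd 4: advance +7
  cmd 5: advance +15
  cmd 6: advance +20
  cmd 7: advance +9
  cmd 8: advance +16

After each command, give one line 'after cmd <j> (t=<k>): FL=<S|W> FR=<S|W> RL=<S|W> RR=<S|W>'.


after cmd 1 (t=15): FL=W FR=W RL=S RR=S
after cmd 2 (t=24): FL=W FR=S RL=W RR=W
after cmd 3 (t=27): FL=S FR=S RL=W RR=W
after cmd 4 (t=34): FL=S FR=S RL=S RR=S
after cmd 5 (t=49): FL=S FR=S RL=W RR=W
after cmd 6 (t=69): FL=W FR=W RL=W RR=W
after cmd 7 (t=78): FL=S FR=S RL=W RR=W
after cmd 8 (t=94): FL=W FR=W RL=W RR=W

start t=9: FL=S FR=S RL=S RR=S
cmd 1: advance +6 → t=15, phase=(14,16,8,7) → FL=W FR=W RL=S RR=S
cmd 2: advance +9 → t=24, phase=(23,1,17,16) → FL=W FR=S RL=W RR=W
cmd 3: advance +3 → t=27, phase=(2,4,20,19) → FL=S FR=S RL=W RR=W
cmd 4: advance +7 → t=34, phase=(9,11,3,2) → FL=S FR=S RL=S RR=S
cmd 5: advance +15 → t=49, phase=(0,2,18,17) → FL=S FR=S RL=W RR=W
cmd 6: advance +20 → t=69, phase=(20,22,14,13) → FL=W FR=W RL=W RR=W
cmd 7: advance +9 → t=78, phase=(5,7,23,22) → FL=S FR=S RL=W RR=W
cmd 8: advance +16 → t=94, phase=(21,23,15,14) → FL=W FR=W RL=W RR=W
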